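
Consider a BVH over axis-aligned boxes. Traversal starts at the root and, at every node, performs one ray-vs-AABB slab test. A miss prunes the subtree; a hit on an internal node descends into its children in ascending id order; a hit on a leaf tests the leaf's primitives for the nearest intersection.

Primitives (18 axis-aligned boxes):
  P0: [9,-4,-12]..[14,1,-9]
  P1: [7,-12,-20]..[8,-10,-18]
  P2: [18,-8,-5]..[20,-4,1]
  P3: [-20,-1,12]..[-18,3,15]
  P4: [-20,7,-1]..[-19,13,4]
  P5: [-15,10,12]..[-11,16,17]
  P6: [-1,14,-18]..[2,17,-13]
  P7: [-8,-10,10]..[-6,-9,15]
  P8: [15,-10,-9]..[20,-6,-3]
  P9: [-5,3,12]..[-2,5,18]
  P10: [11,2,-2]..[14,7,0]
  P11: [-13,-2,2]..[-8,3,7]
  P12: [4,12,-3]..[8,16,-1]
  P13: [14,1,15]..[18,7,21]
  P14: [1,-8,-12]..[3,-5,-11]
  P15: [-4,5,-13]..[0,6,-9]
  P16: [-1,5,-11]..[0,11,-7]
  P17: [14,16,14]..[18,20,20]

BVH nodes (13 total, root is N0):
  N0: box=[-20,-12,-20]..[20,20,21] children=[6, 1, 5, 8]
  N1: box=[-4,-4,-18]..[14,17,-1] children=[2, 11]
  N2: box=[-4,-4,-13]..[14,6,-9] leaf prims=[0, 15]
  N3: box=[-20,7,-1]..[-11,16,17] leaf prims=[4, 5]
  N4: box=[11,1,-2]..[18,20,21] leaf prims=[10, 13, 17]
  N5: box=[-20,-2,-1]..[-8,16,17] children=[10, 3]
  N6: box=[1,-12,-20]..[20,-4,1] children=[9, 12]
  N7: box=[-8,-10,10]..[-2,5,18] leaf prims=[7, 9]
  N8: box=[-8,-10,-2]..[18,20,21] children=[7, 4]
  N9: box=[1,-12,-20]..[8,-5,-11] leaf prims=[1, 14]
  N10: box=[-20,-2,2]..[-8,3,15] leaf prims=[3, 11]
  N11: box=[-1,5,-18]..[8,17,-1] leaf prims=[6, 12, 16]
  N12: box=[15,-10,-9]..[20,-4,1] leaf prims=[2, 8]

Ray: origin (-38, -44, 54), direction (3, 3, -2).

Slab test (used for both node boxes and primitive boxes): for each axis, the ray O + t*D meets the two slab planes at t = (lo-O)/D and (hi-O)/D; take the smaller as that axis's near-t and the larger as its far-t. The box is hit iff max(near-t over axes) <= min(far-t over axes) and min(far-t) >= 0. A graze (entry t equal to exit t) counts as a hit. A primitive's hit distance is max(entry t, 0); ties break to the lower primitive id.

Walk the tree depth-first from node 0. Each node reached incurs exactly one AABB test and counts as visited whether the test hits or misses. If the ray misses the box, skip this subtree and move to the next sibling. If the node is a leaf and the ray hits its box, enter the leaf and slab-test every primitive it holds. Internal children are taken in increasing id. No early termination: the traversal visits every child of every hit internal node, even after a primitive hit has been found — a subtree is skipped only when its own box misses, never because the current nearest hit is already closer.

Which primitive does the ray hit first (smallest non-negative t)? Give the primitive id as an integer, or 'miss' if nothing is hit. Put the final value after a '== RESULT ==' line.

Walk:
N0 x:[6,58/3] y:[32/3,64/3] z:[33/2,37] -> hit [33/2,58/3], descend [1, 5, 6, 8]
  N1 x:[34/3,52/3] y:[40/3,61/3] z:[55/2,36] -> miss, prune
  N5 x:[6,10] y:[14,20] z:[37/2,55/2] -> miss, prune
  N6 x:[13,58/3] y:[32/3,40/3] z:[53/2,37] -> miss, prune
  N8 x:[10,56/3] y:[34/3,64/3] z:[33/2,28] -> hit [33/2,56/3], descend [4, 7]
    N4 x:[49/3,56/3] y:[15,64/3] z:[33/2,28] -> hit [33/2,56/3] leaf, test {P10(miss), P13(miss), P17(miss)}
    N7 x:[10,12] y:[34/3,49/3] z:[18,22] -> miss, prune

order=[0, 1, 5, 6, 8, 4, 7]  |boxes|=7  |leaves|=1  hit=miss

== RESULT ==
miss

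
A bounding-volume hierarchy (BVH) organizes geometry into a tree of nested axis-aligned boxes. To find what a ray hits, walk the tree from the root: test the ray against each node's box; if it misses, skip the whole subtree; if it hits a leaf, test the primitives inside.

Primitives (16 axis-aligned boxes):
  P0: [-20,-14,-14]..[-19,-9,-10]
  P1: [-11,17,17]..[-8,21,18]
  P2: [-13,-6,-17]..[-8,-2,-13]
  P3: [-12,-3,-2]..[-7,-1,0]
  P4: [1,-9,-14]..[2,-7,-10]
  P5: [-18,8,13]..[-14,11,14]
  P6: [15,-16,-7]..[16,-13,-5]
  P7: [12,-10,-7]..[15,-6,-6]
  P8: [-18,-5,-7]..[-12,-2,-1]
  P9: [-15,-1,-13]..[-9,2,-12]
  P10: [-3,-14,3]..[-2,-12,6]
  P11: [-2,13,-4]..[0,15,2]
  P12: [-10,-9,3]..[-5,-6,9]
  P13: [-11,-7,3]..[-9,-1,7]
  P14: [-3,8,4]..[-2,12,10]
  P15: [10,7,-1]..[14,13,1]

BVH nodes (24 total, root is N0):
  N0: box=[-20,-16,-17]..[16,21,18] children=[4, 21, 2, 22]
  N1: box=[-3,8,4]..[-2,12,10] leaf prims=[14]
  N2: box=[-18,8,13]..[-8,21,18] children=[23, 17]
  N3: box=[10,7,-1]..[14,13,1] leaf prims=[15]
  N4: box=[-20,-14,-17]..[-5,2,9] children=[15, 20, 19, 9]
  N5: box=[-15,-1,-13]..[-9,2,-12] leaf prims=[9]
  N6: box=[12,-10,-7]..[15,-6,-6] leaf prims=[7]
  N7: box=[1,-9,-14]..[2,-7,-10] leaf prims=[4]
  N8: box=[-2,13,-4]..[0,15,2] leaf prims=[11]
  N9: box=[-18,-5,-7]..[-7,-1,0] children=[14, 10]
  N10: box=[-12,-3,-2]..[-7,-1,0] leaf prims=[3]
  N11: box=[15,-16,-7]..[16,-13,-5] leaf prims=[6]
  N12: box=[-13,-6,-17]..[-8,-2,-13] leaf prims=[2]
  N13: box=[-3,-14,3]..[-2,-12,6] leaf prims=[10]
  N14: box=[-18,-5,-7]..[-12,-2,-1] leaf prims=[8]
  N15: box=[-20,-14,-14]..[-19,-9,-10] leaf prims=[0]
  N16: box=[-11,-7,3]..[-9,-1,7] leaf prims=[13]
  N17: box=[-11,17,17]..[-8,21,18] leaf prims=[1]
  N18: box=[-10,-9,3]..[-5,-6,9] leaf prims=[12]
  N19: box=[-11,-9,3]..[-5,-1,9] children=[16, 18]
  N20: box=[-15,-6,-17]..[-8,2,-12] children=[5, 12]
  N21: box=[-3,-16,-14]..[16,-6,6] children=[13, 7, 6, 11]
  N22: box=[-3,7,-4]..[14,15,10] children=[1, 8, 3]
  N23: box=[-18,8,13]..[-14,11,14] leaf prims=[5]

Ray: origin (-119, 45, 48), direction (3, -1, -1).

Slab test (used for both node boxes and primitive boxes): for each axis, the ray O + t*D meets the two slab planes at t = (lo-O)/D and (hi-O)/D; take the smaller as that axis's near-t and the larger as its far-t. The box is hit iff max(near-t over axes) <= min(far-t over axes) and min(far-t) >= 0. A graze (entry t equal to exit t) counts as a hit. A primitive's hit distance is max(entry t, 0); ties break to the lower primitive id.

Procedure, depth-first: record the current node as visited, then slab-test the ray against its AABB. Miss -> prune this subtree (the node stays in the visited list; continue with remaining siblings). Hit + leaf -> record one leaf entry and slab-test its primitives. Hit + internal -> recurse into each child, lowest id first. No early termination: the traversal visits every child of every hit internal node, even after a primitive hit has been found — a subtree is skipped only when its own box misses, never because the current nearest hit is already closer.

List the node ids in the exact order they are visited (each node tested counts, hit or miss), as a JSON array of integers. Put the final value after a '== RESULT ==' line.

Walk:
N0 x:[33,45] y:[24,61] z:[30,65] -> hit [33,45], descend [2, 4, 21, 22]
  N2 x:[101/3,37] y:[24,37] z:[30,35] -> hit [101/3,35], descend [17, 23]
    N17 x:[36,37] y:[24,28] z:[30,31] -> miss, prune
    N23 x:[101/3,35] y:[34,37] z:[34,35] -> hit [34,35] leaf, test {P5@t=34}
  N4 x:[33,38] y:[43,59] z:[39,65] -> miss, prune
  N21 x:[116/3,45] y:[51,61] z:[42,62] -> miss, prune
  N22 x:[116/3,133/3] y:[30,38] z:[38,52] -> miss, prune

Summary -> nodes [0, 2, 17, 23, 4, 21, 22]; box-tests=7; leaf-entries=1; first=P5

== RESULT ==
[0, 2, 17, 23, 4, 21, 22]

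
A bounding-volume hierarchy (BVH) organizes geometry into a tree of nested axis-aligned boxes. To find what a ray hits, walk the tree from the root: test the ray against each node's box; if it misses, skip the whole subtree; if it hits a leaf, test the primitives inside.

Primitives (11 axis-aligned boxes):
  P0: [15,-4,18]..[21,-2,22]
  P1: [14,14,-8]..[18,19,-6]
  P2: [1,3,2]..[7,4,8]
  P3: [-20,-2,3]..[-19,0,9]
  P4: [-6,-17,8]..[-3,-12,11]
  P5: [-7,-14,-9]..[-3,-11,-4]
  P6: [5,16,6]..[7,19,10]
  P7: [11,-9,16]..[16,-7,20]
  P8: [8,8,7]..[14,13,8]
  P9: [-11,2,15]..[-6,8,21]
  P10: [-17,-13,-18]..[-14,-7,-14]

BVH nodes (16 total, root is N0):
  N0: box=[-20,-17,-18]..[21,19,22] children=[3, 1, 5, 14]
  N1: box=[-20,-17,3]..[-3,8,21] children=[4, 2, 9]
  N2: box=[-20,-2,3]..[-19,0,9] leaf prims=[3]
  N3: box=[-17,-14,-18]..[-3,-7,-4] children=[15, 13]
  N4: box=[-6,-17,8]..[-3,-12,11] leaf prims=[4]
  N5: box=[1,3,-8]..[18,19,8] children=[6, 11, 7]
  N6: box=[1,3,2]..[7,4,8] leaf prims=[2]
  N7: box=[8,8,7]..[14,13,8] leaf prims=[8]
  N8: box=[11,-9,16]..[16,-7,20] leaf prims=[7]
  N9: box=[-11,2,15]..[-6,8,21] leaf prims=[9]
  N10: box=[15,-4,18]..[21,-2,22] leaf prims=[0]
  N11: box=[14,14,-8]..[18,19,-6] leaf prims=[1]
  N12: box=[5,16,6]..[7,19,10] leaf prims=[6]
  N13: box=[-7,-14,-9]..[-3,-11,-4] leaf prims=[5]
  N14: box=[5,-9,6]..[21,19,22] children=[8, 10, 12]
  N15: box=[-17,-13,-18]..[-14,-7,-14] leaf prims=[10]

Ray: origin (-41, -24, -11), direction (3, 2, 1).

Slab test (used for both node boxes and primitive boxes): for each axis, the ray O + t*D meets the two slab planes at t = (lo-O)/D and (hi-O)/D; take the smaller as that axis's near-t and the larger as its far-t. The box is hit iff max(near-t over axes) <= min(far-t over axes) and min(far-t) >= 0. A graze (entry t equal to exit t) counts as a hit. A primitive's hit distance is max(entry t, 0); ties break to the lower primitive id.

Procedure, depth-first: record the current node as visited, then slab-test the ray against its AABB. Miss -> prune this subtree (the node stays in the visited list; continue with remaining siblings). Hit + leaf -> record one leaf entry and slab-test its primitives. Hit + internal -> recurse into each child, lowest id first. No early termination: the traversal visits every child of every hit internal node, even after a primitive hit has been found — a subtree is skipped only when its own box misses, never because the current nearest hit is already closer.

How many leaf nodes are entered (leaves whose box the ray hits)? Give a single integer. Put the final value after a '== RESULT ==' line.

Trace the traversal:
N0 x:[7,62/3] y:[7/2,43/2] z:[-7,33] -> hit [7,62/3], descend [1, 3, 5, 14]
  N1 x:[7,38/3] y:[7/2,16] z:[14,32] -> miss, prune
  N3 x:[8,38/3] y:[5,17/2] z:[-7,7] -> miss, prune
  N5 x:[14,59/3] y:[27/2,43/2] z:[3,19] -> hit [14,19], descend [6, 7, 11]
    N6 x:[14,16] y:[27/2,14] z:[13,19] -> hit [14,14] leaf, test {P2@t=14}
    N7 x:[49/3,55/3] y:[16,37/2] z:[18,19] -> hit [18,55/3] leaf, test {P8@t=18}
    N11 x:[55/3,59/3] y:[19,43/2] z:[3,5] -> miss, prune
  N14 x:[46/3,62/3] y:[15/2,43/2] z:[17,33] -> hit [17,62/3], descend [8, 10, 12]
    N8 x:[52/3,19] y:[15/2,17/2] z:[27,31] -> miss, prune
    N10 x:[56/3,62/3] y:[10,11] z:[29,33] -> miss, prune
    N12 x:[46/3,16] y:[20,43/2] z:[17,21] -> miss, prune

order=[0, 1, 3, 5, 6, 7, 11, 14, 8, 10, 12]  |boxes|=11  |leaves|=2  hit=P2

== RESULT ==
2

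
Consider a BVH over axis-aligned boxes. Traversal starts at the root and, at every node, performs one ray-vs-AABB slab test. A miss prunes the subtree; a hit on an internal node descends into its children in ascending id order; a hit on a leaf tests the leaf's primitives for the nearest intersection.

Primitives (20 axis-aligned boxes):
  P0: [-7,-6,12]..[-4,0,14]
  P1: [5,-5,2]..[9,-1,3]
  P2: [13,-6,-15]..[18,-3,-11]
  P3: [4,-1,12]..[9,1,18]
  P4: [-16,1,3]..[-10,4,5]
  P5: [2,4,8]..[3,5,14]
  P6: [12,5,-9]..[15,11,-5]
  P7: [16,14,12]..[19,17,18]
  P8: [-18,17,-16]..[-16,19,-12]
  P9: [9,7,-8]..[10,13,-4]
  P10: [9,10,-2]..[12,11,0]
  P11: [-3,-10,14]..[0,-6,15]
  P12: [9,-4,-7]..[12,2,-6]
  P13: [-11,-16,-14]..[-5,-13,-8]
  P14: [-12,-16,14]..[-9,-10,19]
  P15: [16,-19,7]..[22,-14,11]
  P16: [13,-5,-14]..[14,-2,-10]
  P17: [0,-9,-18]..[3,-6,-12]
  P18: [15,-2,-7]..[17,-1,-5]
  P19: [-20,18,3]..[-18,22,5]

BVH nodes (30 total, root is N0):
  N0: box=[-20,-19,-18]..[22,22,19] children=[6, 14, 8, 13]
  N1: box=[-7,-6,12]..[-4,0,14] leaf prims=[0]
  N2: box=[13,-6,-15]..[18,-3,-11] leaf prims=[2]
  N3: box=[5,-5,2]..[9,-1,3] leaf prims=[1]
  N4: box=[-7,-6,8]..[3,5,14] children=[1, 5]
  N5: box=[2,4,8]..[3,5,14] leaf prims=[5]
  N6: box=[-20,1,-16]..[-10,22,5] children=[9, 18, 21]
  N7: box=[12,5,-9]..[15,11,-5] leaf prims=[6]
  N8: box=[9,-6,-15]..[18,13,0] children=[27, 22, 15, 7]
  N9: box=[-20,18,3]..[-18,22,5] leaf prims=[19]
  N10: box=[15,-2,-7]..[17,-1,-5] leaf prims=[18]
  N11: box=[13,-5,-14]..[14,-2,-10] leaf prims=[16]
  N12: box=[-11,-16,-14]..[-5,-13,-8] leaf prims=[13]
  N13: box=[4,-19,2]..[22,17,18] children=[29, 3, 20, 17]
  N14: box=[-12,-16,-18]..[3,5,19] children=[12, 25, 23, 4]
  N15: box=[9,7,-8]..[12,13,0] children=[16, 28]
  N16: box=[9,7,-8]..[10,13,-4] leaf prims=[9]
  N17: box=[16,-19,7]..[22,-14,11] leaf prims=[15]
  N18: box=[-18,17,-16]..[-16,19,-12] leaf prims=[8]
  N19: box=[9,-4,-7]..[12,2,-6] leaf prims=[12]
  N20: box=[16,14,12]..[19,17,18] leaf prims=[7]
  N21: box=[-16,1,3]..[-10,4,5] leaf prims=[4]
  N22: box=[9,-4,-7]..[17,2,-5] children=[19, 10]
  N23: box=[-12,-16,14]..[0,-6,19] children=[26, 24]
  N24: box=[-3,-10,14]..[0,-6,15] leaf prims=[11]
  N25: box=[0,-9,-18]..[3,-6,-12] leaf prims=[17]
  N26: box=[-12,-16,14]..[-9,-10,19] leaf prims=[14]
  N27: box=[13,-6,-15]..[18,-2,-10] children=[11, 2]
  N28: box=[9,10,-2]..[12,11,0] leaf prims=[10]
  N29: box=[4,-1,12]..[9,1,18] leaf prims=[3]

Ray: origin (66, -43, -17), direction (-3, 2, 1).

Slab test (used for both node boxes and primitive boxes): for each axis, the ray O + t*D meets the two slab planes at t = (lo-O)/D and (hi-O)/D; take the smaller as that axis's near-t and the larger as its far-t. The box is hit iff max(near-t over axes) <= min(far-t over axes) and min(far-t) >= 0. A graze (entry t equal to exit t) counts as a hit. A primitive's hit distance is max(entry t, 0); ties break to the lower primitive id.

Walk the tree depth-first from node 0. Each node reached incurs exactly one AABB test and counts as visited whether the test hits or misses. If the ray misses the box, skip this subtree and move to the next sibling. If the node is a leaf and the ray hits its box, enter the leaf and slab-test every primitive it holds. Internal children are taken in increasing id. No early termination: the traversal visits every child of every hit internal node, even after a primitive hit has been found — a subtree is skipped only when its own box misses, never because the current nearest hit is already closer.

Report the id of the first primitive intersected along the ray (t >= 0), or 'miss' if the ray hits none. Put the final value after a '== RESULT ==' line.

Trace the traversal:
N0 x:[44/3,86/3] y:[12,65/2] z:[-1,36] -> hit [44/3,86/3], descend [6, 8, 13, 14]
  N6 x:[76/3,86/3] y:[22,65/2] z:[1,22] -> miss, prune
  N8 x:[16,19] y:[37/2,28] z:[2,17] -> miss, prune
  N13 x:[44/3,62/3] y:[12,30] z:[19,35] -> hit [19,62/3], descend [3, 17, 20, 29]
    N3 x:[19,61/3] y:[19,21] z:[19,20] -> hit [19,20] leaf, test {P1@t=19}
    N17 x:[44/3,50/3] y:[12,29/2] z:[24,28] -> miss, prune
    N20 x:[47/3,50/3] y:[57/2,30] z:[29,35] -> miss, prune
    N29 x:[19,62/3] y:[21,22] z:[29,35] -> miss, prune
  N14 x:[21,26] y:[27/2,24] z:[-1,36] -> hit [21,24], descend [4, 12, 23, 25]
    N4 x:[21,73/3] y:[37/2,24] z:[25,31] -> miss, prune
    N12 x:[71/3,77/3] y:[27/2,15] z:[3,9] -> miss, prune
    N23 x:[22,26] y:[27/2,37/2] z:[31,36] -> miss, prune
    N25 x:[21,22] y:[17,37/2] z:[-1,5] -> miss, prune

Summary -> nodes [0, 6, 8, 13, 3, 17, 20, 29, 14, 4, 12, 23, 25]; box-tests=13; leaf-entries=1; first=P1

== RESULT ==
1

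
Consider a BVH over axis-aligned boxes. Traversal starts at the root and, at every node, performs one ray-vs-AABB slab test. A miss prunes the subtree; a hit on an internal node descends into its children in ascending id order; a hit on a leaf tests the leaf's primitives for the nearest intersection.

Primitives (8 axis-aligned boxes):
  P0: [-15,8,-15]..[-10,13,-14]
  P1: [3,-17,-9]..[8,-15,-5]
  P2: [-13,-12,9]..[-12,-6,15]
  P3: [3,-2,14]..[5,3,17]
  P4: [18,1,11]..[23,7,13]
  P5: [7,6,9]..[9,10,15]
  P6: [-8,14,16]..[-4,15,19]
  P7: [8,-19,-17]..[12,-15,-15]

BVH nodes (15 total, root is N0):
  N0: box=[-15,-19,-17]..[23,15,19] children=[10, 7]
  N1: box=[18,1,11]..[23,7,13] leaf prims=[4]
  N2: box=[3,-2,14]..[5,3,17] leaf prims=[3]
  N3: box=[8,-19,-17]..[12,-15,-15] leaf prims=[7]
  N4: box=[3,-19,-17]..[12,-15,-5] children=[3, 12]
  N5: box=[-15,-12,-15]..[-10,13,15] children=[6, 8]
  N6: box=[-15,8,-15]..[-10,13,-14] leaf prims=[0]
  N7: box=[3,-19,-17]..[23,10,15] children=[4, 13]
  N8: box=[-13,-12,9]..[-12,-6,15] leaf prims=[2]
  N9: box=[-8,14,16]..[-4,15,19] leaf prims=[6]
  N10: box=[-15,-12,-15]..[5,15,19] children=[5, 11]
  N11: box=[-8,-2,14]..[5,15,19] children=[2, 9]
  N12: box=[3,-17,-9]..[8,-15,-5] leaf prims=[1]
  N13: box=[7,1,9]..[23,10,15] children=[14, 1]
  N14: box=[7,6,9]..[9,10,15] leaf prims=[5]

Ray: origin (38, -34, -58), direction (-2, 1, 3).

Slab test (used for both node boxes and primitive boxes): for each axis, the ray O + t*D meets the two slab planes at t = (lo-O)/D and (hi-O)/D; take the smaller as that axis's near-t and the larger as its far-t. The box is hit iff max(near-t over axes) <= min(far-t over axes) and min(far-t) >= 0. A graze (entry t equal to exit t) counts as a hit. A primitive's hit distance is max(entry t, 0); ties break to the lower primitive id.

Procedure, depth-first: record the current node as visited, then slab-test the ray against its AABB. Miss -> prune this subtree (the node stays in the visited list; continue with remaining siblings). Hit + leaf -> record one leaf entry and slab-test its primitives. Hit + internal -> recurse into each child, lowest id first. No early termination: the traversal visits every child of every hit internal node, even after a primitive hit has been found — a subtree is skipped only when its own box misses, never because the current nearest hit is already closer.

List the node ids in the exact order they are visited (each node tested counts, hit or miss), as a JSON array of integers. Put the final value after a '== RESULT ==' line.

Traverse from the root:
N0 x:[15/2,53/2] y:[15,49] z:[41/3,77/3] -> hit [15,77/3], descend [7, 10]
  N7 x:[15/2,35/2] y:[15,44] z:[41/3,73/3] -> hit [15,35/2], descend [4, 13]
    N4 x:[13,35/2] y:[15,19] z:[41/3,53/3] -> hit [15,35/2], descend [3, 12]
      N3 x:[13,15] y:[15,19] z:[41/3,43/3] -> miss, prune
      N12 x:[15,35/2] y:[17,19] z:[49/3,53/3] -> hit [17,35/2] leaf, test {P1@t=17}
    N13 x:[15/2,31/2] y:[35,44] z:[67/3,73/3] -> miss, prune
  N10 x:[33/2,53/2] y:[22,49] z:[43/3,77/3] -> hit [22,77/3], descend [5, 11]
    N5 x:[24,53/2] y:[22,47] z:[43/3,73/3] -> hit [24,73/3], descend [6, 8]
      N6 x:[24,53/2] y:[42,47] z:[43/3,44/3] -> miss, prune
      N8 x:[25,51/2] y:[22,28] z:[67/3,73/3] -> miss, prune
    N11 x:[33/2,23] y:[32,49] z:[24,77/3] -> miss, prune

Visited [0, 7, 4, 3, 12, 13, 10, 5, 6, 8, 11]. Tests: 11 box, 1 leaf. Nearest: P1.

== RESULT ==
[0, 7, 4, 3, 12, 13, 10, 5, 6, 8, 11]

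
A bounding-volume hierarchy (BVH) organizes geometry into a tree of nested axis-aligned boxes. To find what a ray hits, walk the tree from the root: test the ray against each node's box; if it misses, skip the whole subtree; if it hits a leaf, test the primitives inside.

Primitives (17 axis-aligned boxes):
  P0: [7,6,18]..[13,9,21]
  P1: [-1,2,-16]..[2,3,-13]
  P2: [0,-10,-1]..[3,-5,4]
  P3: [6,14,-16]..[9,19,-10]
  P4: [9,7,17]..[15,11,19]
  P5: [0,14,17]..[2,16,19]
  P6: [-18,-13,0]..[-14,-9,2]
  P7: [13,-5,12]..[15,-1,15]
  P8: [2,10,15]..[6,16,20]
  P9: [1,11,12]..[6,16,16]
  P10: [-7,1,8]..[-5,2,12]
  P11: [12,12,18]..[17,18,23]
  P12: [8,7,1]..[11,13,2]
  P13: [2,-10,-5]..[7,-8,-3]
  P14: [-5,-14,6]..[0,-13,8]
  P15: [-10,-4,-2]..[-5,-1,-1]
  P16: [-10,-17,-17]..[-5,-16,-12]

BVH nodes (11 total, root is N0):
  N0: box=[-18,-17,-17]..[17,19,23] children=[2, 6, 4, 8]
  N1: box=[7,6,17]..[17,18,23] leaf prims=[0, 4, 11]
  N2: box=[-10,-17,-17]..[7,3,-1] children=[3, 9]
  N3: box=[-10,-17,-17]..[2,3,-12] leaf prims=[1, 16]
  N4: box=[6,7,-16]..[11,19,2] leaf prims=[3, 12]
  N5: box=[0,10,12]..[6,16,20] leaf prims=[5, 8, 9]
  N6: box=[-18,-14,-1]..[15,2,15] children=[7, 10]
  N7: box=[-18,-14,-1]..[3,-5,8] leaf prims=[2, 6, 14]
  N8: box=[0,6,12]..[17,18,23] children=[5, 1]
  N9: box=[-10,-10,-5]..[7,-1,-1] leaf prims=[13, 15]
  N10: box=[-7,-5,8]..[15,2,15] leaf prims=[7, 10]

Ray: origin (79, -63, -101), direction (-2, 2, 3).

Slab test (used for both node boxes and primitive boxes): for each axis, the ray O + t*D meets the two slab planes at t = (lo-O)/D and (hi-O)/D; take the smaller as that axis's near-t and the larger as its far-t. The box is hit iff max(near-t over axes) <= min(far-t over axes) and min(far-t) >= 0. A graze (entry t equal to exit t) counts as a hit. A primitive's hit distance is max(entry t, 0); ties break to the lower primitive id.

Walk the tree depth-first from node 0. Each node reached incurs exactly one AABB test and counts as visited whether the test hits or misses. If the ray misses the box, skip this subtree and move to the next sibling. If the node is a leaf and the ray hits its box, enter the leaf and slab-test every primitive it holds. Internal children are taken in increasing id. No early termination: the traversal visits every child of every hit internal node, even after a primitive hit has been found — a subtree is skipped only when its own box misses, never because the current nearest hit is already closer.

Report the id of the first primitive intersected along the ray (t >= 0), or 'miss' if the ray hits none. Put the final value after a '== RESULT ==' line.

Trace the traversal:
N0 x:[31,97/2] y:[23,41] z:[28,124/3] -> hit [31,41], descend [2, 4, 6, 8]
  N2 x:[36,89/2] y:[23,33] z:[28,100/3] -> miss, prune
  N4 x:[34,73/2] y:[35,41] z:[85/3,103/3] -> miss, prune
  N6 x:[32,97/2] y:[49/2,65/2] z:[100/3,116/3] -> miss, prune
  N8 x:[31,79/2] y:[69/2,81/2] z:[113/3,124/3] -> hit [113/3,79/2], descend [1, 5]
    N1 x:[31,36] y:[69/2,81/2] z:[118/3,124/3] -> miss, prune
    N5 x:[73/2,79/2] y:[73/2,79/2] z:[113/3,121/3] -> hit [113/3,79/2] leaf, test {P5@t=118/3, P8(miss), P9@t=113/3}

7 AABB tests over nodes [0, 2, 4, 6, 8, 1, 5]; 1 leaf entered; closest P9.

== RESULT ==
9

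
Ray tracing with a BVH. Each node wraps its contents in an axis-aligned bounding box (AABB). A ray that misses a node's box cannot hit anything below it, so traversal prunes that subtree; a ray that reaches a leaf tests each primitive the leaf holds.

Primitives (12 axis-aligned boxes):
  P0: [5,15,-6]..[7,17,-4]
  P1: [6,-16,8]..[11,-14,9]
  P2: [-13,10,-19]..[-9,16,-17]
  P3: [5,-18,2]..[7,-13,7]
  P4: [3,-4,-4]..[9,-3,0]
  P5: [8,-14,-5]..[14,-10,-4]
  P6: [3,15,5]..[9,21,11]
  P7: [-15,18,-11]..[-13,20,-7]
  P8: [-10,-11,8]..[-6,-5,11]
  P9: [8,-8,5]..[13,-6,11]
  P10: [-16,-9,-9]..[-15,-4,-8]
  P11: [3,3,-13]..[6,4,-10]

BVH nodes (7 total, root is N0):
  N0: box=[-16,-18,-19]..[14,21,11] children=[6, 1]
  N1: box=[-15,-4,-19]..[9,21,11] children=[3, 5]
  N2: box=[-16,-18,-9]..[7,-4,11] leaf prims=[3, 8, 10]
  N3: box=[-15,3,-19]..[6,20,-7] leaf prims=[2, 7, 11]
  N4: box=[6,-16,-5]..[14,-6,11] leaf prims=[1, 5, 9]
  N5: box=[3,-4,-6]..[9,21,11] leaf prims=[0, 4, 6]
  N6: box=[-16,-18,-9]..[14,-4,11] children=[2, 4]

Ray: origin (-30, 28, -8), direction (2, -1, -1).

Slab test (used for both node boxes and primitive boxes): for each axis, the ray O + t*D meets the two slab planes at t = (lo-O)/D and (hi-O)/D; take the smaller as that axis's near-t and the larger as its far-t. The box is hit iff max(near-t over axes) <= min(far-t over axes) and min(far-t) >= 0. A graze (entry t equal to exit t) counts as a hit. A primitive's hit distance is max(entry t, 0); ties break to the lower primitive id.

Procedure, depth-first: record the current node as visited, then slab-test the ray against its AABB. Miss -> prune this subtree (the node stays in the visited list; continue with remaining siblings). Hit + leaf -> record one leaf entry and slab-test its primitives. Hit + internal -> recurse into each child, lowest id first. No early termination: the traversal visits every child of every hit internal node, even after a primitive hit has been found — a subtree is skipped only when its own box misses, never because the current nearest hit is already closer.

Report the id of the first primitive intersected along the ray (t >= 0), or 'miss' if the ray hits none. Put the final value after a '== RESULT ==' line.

Traverse from the root:
N0 x:[7,22] y:[7,46] z:[-19,11] -> hit [7,11], descend [1, 6]
  N1 x:[15/2,39/2] y:[7,32] z:[-19,11] -> hit [15/2,11], descend [3, 5]
    N3 x:[15/2,18] y:[8,25] z:[-1,11] -> hit [8,11] leaf, test {P2(miss), P7(miss), P11(miss)}
    N5 x:[33/2,39/2] y:[7,32] z:[-19,-2] -> miss, prune
  N6 x:[7,22] y:[32,46] z:[-19,1] -> miss, prune

Visited [0, 1, 3, 5, 6]. Tests: 5 box, 1 leaf. Nearest: miss.

== RESULT ==
miss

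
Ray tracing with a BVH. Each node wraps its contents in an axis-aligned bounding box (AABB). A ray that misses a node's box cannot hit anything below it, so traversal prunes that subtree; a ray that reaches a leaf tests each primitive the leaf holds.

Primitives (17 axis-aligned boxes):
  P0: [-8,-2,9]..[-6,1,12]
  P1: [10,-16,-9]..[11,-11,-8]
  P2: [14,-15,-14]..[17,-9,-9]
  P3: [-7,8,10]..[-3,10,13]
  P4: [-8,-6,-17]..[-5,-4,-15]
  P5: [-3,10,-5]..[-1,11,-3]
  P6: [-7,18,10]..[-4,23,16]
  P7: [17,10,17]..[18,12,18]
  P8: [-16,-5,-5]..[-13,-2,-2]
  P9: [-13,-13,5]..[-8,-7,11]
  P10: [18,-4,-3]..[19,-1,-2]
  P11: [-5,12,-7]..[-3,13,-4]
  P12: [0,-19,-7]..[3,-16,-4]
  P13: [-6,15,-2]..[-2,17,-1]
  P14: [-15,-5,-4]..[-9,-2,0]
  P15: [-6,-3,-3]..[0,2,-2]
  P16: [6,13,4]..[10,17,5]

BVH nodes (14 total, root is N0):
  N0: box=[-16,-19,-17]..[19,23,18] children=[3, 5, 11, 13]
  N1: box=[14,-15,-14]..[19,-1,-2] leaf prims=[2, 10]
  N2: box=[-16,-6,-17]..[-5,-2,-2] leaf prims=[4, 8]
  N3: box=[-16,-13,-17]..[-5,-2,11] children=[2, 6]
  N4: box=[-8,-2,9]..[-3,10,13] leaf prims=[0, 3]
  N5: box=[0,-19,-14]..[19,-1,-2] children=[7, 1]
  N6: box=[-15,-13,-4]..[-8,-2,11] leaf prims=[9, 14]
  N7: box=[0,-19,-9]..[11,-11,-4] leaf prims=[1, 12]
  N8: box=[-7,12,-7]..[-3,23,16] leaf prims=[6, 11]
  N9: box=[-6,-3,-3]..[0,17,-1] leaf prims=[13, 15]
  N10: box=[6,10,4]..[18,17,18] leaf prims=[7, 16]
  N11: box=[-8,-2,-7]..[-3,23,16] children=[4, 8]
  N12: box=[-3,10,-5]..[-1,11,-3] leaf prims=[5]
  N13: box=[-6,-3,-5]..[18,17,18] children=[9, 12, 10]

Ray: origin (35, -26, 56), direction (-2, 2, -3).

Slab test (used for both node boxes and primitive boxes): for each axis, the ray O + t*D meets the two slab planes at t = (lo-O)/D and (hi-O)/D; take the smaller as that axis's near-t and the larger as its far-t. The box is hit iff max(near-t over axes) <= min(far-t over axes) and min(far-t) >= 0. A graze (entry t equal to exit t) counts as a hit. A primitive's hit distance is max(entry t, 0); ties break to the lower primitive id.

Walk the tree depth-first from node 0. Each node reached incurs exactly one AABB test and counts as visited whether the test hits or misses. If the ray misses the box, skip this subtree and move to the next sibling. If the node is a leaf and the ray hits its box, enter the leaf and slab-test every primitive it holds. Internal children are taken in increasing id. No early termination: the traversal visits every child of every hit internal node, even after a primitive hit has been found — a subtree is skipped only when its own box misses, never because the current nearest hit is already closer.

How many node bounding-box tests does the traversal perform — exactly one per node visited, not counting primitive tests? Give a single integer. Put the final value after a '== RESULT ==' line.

Trace the traversal:
N0 x:[8,51/2] y:[7/2,49/2] z:[38/3,73/3] -> hit [38/3,73/3], descend [3, 5, 11, 13]
  N3 x:[20,51/2] y:[13/2,12] z:[15,73/3] -> miss, prune
  N5 x:[8,35/2] y:[7/2,25/2] z:[58/3,70/3] -> miss, prune
  N11 x:[19,43/2] y:[12,49/2] z:[40/3,21] -> hit [19,21], descend [4, 8]
    N4 x:[19,43/2] y:[12,18] z:[43/3,47/3] -> miss, prune
    N8 x:[19,21] y:[19,49/2] z:[40/3,21] -> hit [19,21] leaf, test {P6(miss), P11(miss)}
  N13 x:[17/2,41/2] y:[23/2,43/2] z:[38/3,61/3] -> hit [38/3,61/3], descend [9, 10, 12]
    N9 x:[35/2,41/2] y:[23/2,43/2] z:[19,59/3] -> hit [19,59/3] leaf, test {P13(miss), P15(miss)}
    N10 x:[17/2,29/2] y:[18,43/2] z:[38/3,52/3] -> miss, prune
    N12 x:[18,19] y:[18,37/2] z:[59/3,61/3] -> miss, prune

order=[0, 3, 5, 11, 4, 8, 13, 9, 10, 12]  |boxes|=10  |leaves|=2  hit=miss

== RESULT ==
10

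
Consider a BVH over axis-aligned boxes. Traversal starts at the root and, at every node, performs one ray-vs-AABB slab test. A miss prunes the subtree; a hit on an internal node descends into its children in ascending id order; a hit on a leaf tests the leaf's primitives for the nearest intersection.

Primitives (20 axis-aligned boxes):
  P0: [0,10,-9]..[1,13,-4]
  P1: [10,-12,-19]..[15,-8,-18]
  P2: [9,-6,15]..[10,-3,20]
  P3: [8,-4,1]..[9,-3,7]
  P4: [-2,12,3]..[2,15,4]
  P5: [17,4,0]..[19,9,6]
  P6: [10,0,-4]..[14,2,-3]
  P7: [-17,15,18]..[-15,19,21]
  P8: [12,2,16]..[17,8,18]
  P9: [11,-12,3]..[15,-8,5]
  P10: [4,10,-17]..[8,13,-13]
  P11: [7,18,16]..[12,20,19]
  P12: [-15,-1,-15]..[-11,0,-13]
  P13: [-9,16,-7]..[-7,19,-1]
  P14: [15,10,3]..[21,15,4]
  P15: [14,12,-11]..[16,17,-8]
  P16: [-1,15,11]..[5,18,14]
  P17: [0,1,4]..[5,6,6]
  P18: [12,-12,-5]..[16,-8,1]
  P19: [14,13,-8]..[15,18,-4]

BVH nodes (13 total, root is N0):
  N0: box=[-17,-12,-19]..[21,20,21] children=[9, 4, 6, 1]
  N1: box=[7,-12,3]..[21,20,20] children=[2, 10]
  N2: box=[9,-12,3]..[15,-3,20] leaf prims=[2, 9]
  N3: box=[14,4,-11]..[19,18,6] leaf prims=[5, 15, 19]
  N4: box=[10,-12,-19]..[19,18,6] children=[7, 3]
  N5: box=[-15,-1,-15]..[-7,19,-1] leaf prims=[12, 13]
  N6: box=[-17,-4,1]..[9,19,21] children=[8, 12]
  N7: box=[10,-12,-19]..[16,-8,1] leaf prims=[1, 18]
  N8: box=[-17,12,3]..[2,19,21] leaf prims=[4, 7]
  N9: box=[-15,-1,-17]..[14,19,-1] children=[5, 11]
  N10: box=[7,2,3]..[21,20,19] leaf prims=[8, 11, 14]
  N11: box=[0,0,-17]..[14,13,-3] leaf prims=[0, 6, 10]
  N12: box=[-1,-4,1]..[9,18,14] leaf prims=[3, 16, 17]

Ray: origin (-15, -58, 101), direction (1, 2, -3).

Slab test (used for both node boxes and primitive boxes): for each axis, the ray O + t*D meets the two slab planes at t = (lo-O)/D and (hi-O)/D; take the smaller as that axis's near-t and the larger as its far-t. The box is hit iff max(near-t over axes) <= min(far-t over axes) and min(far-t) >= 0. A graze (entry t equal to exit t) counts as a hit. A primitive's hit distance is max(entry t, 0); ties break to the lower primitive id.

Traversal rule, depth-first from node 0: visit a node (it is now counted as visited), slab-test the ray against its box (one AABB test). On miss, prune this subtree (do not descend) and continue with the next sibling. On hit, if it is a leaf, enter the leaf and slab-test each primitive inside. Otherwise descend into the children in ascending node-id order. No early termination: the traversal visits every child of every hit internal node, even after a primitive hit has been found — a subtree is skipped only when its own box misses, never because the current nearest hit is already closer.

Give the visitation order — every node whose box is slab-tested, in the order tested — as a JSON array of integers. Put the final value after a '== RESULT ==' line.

Walk:
N0 x:[-2,36] y:[23,39] z:[80/3,40] -> hit [80/3,36], descend [1, 4, 6, 9]
  N1 x:[22,36] y:[23,39] z:[27,98/3] -> hit [27,98/3], descend [2, 10]
    N2 x:[24,30] y:[23,55/2] z:[27,98/3] -> hit [27,55/2] leaf, test {P2(miss), P9(miss)}
    N10 x:[22,36] y:[30,39] z:[82/3,98/3] -> hit [30,98/3] leaf, test {P8(miss), P11(miss), P14(miss)}
  N4 x:[25,34] y:[23,38] z:[95/3,40] -> hit [95/3,34], descend [3, 7]
    N3 x:[29,34] y:[31,38] z:[95/3,112/3] -> hit [95/3,34] leaf, test {P5@t=32, P15(miss), P19(miss)}
    N7 x:[25,31] y:[23,25] z:[100/3,40] -> miss, prune
  N6 x:[-2,24] y:[27,77/2] z:[80/3,100/3] -> miss, prune
  N9 x:[0,29] y:[57/2,77/2] z:[34,118/3] -> miss, prune

Summary -> nodes [0, 1, 2, 10, 4, 3, 7, 6, 9]; box-tests=9; leaf-entries=3; first=P5

== RESULT ==
[0, 1, 2, 10, 4, 3, 7, 6, 9]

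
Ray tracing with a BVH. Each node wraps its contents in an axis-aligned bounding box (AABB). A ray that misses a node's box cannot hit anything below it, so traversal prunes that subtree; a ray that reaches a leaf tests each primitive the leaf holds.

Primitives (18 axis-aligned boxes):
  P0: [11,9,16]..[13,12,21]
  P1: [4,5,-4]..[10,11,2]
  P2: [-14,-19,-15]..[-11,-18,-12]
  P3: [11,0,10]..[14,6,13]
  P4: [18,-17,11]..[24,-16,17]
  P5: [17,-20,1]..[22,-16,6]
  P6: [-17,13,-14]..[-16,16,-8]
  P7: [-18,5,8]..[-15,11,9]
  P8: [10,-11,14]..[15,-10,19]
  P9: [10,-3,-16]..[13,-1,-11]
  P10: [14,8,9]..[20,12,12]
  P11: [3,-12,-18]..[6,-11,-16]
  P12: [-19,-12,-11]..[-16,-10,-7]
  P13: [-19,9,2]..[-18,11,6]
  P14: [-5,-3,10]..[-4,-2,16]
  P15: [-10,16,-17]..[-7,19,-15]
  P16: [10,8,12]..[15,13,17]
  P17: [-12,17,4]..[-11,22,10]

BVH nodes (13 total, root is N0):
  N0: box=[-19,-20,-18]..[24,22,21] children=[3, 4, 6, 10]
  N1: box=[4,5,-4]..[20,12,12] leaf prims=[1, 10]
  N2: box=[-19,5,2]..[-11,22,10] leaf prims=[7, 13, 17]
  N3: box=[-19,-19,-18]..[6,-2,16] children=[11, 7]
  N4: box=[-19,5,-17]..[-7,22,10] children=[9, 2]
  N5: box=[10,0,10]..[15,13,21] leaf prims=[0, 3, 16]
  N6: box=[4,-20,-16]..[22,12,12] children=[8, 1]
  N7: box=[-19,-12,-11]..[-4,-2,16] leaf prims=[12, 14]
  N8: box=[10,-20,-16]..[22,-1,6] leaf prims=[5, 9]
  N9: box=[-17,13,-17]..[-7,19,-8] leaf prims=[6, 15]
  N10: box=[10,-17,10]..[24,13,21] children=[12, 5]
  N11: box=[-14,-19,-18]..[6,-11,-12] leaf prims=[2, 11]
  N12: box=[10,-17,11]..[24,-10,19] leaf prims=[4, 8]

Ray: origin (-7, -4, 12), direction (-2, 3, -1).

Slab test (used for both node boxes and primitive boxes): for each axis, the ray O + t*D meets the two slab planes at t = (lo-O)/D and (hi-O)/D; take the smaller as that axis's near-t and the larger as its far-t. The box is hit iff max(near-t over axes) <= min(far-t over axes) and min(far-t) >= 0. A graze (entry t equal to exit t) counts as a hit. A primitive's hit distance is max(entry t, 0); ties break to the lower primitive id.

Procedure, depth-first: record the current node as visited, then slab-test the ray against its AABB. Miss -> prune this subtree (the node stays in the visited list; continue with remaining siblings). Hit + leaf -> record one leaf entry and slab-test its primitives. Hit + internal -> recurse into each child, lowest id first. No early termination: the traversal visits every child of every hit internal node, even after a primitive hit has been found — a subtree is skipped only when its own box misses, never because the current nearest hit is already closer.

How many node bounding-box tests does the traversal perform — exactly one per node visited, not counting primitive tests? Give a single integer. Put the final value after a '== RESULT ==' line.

Traverse from the root:
N0 x:[-31/2,6] y:[-16/3,26/3] z:[-9,30] -> hit [-16/3,6], descend [3, 4, 6, 10]
  N3 x:[-13/2,6] y:[-5,2/3] z:[-4,30] -> hit [-4,2/3], descend [7, 11]
    N7 x:[-3/2,6] y:[-8/3,2/3] z:[-4,23] -> hit [-3/2,2/3] leaf, test {P12(miss), P14(miss)}
    N11 x:[-13/2,7/2] y:[-5,-7/3] z:[24,30] -> miss, prune
  N4 x:[0,6] y:[3,26/3] z:[2,29] -> hit [3,6], descend [2, 9]
    N2 x:[2,6] y:[3,26/3] z:[2,10] -> hit [3,6] leaf, test {P7@t=4, P13(miss), P17(miss)}
    N9 x:[0,5] y:[17/3,23/3] z:[20,29] -> miss, prune
  N6 x:[-29/2,-11/2] y:[-16/3,16/3] z:[0,28] -> miss, prune
  N10 x:[-31/2,-17/2] y:[-13/3,17/3] z:[-9,2] -> miss, prune

9 AABB tests over nodes [0, 3, 7, 11, 4, 2, 9, 6, 10]; 2 leaves entered; closest P7.

== RESULT ==
9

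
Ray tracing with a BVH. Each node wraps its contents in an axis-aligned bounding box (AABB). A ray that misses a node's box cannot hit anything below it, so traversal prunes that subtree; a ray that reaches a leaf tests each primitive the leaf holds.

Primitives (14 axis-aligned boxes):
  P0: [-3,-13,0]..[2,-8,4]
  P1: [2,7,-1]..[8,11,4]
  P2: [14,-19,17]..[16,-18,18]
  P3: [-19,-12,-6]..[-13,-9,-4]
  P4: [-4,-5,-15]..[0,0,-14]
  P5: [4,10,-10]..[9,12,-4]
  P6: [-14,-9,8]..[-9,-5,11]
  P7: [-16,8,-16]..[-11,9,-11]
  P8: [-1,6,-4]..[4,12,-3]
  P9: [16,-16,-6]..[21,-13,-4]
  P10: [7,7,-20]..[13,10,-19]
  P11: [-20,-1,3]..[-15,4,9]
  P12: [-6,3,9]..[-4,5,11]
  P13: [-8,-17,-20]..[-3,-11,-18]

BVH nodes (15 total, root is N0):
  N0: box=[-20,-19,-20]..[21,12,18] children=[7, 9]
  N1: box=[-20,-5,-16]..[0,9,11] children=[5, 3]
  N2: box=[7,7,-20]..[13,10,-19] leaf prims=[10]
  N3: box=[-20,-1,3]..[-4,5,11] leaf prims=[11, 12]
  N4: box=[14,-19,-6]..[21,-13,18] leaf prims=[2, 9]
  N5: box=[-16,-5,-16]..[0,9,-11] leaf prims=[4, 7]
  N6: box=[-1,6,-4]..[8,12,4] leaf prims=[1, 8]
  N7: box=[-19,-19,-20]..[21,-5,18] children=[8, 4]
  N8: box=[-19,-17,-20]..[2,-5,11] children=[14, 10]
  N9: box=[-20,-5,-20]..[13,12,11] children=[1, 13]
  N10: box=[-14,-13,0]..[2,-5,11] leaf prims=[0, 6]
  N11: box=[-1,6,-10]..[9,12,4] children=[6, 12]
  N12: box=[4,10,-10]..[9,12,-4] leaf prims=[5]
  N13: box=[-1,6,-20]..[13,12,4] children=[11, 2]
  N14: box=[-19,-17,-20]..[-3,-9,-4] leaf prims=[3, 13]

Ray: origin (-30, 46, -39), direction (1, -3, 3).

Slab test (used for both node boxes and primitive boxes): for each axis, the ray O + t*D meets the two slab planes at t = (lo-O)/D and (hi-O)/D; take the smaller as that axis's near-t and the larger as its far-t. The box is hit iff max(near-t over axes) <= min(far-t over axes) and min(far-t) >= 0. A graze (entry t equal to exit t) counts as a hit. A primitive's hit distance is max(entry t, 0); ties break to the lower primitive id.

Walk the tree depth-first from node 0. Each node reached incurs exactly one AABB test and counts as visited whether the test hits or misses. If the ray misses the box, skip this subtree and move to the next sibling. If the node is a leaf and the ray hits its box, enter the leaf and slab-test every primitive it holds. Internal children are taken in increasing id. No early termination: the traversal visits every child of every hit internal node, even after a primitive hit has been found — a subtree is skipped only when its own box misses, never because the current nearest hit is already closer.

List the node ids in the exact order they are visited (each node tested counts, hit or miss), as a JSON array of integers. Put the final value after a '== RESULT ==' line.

Trace the traversal:
N0 x:[10,51] y:[34/3,65/3] z:[19/3,19] -> hit [34/3,19], descend [7, 9]
  N7 x:[11,51] y:[17,65/3] z:[19/3,19] -> hit [17,19], descend [4, 8]
    N4 x:[44,51] y:[59/3,65/3] z:[11,19] -> miss, prune
    N8 x:[11,32] y:[17,21] z:[19/3,50/3] -> miss, prune
  N9 x:[10,43] y:[34/3,17] z:[19/3,50/3] -> hit [34/3,50/3], descend [1, 13]
    N1 x:[10,30] y:[37/3,17] z:[23/3,50/3] -> hit [37/3,50/3], descend [3, 5]
      N3 x:[10,26] y:[41/3,47/3] z:[14,50/3] -> hit [14,47/3] leaf, test {P11@t=14, P12(miss)}
      N5 x:[14,30] y:[37/3,17] z:[23/3,28/3] -> miss, prune
    N13 x:[29,43] y:[34/3,40/3] z:[19/3,43/3] -> miss, prune

Visited [0, 7, 4, 8, 9, 1, 3, 5, 13]. Tests: 9 box, 1 leaf. Nearest: P11.

== RESULT ==
[0, 7, 4, 8, 9, 1, 3, 5, 13]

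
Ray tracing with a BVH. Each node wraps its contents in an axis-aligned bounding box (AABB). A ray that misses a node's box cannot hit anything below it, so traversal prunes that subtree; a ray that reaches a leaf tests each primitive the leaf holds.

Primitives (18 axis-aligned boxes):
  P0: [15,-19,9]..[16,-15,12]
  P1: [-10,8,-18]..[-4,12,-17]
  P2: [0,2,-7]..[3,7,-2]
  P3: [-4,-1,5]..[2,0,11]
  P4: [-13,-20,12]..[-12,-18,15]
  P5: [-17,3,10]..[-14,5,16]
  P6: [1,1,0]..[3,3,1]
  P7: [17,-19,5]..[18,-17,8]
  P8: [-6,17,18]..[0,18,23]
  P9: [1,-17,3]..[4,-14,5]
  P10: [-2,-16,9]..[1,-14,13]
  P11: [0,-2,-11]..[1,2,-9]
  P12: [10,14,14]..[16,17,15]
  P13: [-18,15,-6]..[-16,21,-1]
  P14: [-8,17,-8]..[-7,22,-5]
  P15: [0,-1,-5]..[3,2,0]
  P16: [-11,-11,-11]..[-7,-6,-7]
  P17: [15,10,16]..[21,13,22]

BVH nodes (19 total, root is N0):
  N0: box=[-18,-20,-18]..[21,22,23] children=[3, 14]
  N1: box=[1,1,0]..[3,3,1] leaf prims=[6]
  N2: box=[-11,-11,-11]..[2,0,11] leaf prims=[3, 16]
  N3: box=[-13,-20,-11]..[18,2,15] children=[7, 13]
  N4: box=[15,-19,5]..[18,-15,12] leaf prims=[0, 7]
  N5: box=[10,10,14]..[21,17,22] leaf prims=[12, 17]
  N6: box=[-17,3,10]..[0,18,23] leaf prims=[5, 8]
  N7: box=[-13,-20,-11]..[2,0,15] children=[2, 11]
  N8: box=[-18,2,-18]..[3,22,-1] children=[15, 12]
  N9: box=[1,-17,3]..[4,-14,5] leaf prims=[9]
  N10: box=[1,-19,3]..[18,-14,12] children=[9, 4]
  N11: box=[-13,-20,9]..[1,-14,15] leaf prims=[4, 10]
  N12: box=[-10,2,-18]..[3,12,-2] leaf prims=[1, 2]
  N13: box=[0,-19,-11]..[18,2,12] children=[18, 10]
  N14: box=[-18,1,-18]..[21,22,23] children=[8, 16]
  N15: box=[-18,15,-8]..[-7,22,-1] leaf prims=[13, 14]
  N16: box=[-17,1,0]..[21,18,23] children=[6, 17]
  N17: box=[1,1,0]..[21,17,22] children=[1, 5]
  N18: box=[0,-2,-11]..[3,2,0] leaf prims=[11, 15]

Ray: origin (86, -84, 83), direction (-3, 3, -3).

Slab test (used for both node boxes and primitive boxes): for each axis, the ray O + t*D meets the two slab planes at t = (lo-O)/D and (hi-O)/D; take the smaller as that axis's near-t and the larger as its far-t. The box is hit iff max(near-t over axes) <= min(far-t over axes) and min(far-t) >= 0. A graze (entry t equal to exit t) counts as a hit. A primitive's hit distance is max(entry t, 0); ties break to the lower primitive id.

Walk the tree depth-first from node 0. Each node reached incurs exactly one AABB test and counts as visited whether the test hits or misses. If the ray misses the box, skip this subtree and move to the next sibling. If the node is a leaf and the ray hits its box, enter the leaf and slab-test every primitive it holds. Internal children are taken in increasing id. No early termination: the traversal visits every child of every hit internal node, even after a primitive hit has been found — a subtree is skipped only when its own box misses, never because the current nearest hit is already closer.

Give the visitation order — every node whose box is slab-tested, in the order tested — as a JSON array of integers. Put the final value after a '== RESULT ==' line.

Walk:
N0 x:[65/3,104/3] y:[64/3,106/3] z:[20,101/3] -> hit [65/3,101/3], descend [3, 14]
  N3 x:[68/3,33] y:[64/3,86/3] z:[68/3,94/3] -> hit [68/3,86/3], descend [7, 13]
    N7 x:[28,33] y:[64/3,28] z:[68/3,94/3] -> hit [28,28], descend [2, 11]
      N2 x:[28,97/3] y:[73/3,28] z:[24,94/3] -> hit [28,28] leaf, test {P3(miss), P16(miss)}
      N11 x:[85/3,33] y:[64/3,70/3] z:[68/3,74/3] -> miss, prune
    N13 x:[68/3,86/3] y:[65/3,86/3] z:[71/3,94/3] -> hit [71/3,86/3], descend [10, 18]
      N10 x:[68/3,85/3] y:[65/3,70/3] z:[71/3,80/3] -> miss, prune
      N18 x:[83/3,86/3] y:[82/3,86/3] z:[83/3,94/3] -> hit [83/3,86/3] leaf, test {P11(miss), P15@t=83/3}
  N14 x:[65/3,104/3] y:[85/3,106/3] z:[20,101/3] -> hit [85/3,101/3], descend [8, 16]
    N8 x:[83/3,104/3] y:[86/3,106/3] z:[28,101/3] -> hit [86/3,101/3], descend [12, 15]
      N12 x:[83/3,32] y:[86/3,32] z:[85/3,101/3] -> hit [86/3,32] leaf, test {P1(miss), P2@t=86/3}
      N15 x:[31,104/3] y:[33,106/3] z:[28,91/3] -> miss, prune
    N16 x:[65/3,103/3] y:[85/3,34] z:[20,83/3] -> miss, prune

Visited [0, 3, 7, 2, 11, 13, 10, 18, 14, 8, 12, 15, 16]. Tests: 13 box, 3 leaf. Nearest: P15.

== RESULT ==
[0, 3, 7, 2, 11, 13, 10, 18, 14, 8, 12, 15, 16]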